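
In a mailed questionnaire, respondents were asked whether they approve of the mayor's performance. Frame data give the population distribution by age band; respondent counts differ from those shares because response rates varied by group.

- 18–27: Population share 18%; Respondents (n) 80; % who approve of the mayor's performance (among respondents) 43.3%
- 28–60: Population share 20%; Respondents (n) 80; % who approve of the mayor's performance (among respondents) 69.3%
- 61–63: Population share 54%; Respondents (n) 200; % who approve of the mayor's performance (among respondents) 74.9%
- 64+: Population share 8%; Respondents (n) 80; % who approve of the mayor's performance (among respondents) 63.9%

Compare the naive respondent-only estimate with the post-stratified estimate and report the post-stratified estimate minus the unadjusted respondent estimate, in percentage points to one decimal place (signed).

+1.1 percentage points

Naive respondent-only estimate (weights = respondent counts):
  (80/440)×43.3 + (80/440)×69.3 + (200/440)×74.9 + (80/440)×63.9 = 66.1364%
Post-stratified estimate weights by population shares:
  0.18×43.3 + 0.2×69.3 + 0.54×74.9 + 0.08×63.9 = 67.212%
Difference = 67.212 − 66.1364 = 1.0756 pp.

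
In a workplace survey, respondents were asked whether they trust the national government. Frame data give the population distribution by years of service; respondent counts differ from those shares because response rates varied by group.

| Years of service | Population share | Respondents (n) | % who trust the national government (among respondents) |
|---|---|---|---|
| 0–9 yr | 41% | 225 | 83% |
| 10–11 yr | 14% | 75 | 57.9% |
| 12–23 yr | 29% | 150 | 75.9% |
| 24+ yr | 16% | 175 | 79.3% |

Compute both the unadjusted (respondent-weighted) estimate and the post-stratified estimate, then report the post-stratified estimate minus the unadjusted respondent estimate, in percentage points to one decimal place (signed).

-0.4 percentage points

Naive respondent-only estimate (weights = respondent counts):
  (225/625)×83 + (75/625)×57.9 + (150/625)×75.9 + (175/625)×79.3 = 77.248%
Reweighting by population years of service shares:
  0.41×83 + 0.14×57.9 + 0.29×75.9 + 0.16×79.3 = 76.835%
Difference = 76.835 − 77.248 = -0.413 pp.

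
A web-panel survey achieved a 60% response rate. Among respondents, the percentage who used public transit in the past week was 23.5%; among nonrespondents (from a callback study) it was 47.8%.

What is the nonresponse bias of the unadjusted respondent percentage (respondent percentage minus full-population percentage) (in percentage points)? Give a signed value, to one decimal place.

Nonresponse fraction = 1 − 0.6 = 0.4.
Bias = (nonresponse fraction) × (respondent percentage − nonrespondent percentage)
     = 0.4 × (23.5 − 47.8) = 0.4 × -24.3 = -9.72.

-9.7 percentage points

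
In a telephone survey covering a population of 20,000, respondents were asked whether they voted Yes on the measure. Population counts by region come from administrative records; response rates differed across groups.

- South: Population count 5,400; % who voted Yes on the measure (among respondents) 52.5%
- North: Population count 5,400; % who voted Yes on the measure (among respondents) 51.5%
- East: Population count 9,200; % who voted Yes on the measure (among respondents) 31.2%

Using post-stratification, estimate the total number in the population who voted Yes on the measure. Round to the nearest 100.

8,500

Each cell contributes its population count × the respondent rate:
  South: 5,400 × 52.5% = 2835
  North: 5,400 × 51.5% = 2781
  East: 9,200 × 31.2% = 2870.4
Estimated total = 8486.4 → 8,500.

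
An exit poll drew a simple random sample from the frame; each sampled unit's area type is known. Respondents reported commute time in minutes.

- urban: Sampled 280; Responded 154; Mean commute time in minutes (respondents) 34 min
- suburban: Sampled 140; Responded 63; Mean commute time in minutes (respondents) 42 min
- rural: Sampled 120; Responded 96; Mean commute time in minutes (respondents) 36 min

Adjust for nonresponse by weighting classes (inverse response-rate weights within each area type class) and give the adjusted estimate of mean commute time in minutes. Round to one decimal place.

36.5

Response rates by class: urban 154/280 = 55%, suburban 63/140 = 45%, rural 96/120 = 80%.
Each respondent's weight = sampled/responded in their class; summing within a class gives n_sampled, so:
  urban: 280 × 34 = 9520
  suburban: 140 × 42 = 5880
  rural: 120 × 36 = 4320
Adjusted estimate = 19,720 / 540 = 36.5185 → 36.5.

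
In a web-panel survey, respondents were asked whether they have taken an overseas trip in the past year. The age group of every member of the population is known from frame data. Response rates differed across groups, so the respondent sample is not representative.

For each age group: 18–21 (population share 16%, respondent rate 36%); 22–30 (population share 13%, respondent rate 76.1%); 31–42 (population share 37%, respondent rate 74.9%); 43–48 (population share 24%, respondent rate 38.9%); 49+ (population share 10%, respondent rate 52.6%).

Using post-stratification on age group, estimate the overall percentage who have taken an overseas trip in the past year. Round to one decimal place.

Each cell contributes population-share × respondent value:
  18–21: 0.16 × 36 = 5.76
  22–30: 0.13 × 76.1 = 9.893
  31–42: 0.37 × 74.9 = 27.713
  43–48: 0.24 × 38.9 = 9.336
  49+: 0.1 × 52.6 = 5.26
Post-stratified estimate = 57.962 → 58.0%.

58.0%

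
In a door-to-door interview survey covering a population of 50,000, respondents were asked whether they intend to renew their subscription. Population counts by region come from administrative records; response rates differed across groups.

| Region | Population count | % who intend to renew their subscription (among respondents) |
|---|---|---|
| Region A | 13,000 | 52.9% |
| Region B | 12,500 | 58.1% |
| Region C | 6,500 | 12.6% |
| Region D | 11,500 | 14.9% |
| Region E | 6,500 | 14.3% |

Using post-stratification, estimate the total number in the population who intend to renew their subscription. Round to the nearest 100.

17,600

Apply each group's respondent rate to its population count:
  Region A: 13,000 × 52.9% = 6877
  Region B: 12,500 × 58.1% = 7262.5
  Region C: 6,500 × 12.6% = 819
  Region D: 11,500 × 14.9% = 1713.5
  Region E: 6,500 × 14.3% = 929.5
Estimated total = 17601.5 → 17,600.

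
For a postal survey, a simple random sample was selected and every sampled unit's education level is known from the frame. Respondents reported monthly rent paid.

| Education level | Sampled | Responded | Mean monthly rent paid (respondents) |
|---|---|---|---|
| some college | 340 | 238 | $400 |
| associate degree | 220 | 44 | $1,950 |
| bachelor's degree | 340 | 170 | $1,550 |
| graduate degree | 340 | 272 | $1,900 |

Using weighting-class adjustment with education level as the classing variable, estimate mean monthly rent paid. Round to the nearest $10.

$1,400

Response rates by class: some college 238/340 = 70%, associate degree 44/220 = 20%, bachelor's degree 170/340 = 50%, graduate degree 272/340 = 80%.
Each respondent's weight = sampled/responded in their class; summing within a class gives n_sampled, so:
  some college: 340 × 400 = 136,000
  associate degree: 220 × 1950 = 429,000
  bachelor's degree: 340 × 1550 = 527,000
  graduate degree: 340 × 1900 = 646,000
Adjusted estimate = 1,738,000 / 1,240 = 1401.61 → $1,400.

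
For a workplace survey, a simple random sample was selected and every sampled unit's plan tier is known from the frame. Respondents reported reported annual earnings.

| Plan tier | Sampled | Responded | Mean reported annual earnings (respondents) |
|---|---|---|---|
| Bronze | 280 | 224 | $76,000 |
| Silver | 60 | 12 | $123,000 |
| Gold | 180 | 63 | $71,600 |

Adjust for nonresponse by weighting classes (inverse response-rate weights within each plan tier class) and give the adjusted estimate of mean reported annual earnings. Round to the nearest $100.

$79,900

Response rates by class: Bronze 224/280 = 80%, Silver 12/60 = 20%, Gold 63/180 = 35%.
With weight = n_sampled/n_responded per class, the weighted class total is n_sampled:
  Bronze: 280 × 76,000 = 21,280,000
  Silver: 60 × 123,000 = 7,380,000
  Gold: 180 × 71,600 = 12,888,000
Adjusted estimate = 41,548,000 / 520 = 79,900 → $79,900.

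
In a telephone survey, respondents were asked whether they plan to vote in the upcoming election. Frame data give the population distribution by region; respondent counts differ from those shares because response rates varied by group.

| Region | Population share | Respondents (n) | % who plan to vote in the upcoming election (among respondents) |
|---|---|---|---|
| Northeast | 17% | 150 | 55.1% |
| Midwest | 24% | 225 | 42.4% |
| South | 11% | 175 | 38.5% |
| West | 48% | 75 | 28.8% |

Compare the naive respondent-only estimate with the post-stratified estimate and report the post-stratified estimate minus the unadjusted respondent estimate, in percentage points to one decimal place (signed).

-5.1 percentage points

Naive respondent-only estimate (weights = respondent counts):
  (150/625)×55.1 + (225/625)×42.4 + (175/625)×38.5 + (75/625)×28.8 = 42.724%
Post-stratified estimate weights by population shares:
  0.17×55.1 + 0.24×42.4 + 0.11×38.5 + 0.48×28.8 = 37.602%
Difference = 37.602 − 42.724 = -5.122 pp.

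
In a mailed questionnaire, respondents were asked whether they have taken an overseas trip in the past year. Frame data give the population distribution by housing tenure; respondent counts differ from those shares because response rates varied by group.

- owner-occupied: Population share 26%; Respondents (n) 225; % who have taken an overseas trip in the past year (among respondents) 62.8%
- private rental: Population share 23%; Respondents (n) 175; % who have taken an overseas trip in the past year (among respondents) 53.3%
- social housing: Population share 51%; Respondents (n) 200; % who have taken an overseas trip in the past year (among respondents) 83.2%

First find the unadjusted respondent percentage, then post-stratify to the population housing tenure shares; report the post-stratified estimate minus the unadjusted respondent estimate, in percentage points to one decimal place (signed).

Naive respondent-only estimate (weights = respondent counts):
  (225/600)×62.8 + (175/600)×53.3 + (200/600)×83.2 = 66.8292%
Post-stratifying to population shares instead:
  0.26×62.8 + 0.23×53.3 + 0.51×83.2 = 71.019%
Difference = 71.019 − 66.8292 = 4.1898 pp.

+4.2 percentage points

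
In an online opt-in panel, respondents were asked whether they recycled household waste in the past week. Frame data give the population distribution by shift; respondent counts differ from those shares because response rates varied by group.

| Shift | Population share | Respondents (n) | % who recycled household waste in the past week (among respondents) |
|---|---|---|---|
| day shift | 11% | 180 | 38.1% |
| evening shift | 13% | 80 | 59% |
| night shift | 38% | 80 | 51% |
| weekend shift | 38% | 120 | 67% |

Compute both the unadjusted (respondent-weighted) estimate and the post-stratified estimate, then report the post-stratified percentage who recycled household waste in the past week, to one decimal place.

Without adjustment, the pooled respondent share is:
  (180/460)×38.1 + (80/460)×59 + (80/460)×51 + (120/460)×67 = 51.5174%
Post-stratified estimate weights by population shares:
  0.11×38.1 + 0.13×59 + 0.38×51 + 0.38×67 = 56.701%

56.7%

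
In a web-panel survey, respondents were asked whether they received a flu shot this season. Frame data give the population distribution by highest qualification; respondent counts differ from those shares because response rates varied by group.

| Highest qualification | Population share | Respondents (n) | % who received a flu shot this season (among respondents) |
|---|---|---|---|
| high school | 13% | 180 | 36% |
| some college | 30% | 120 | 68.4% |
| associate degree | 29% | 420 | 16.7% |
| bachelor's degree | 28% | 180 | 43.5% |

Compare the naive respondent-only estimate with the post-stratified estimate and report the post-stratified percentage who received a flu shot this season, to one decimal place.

42.2%

Without adjustment, the pooled respondent share is:
  (180/900)×36 + (120/900)×68.4 + (420/900)×16.7 + (180/900)×43.5 = 32.8133%
Reweighting by population highest qualification shares:
  0.13×36 + 0.3×68.4 + 0.29×16.7 + 0.28×43.5 = 42.223%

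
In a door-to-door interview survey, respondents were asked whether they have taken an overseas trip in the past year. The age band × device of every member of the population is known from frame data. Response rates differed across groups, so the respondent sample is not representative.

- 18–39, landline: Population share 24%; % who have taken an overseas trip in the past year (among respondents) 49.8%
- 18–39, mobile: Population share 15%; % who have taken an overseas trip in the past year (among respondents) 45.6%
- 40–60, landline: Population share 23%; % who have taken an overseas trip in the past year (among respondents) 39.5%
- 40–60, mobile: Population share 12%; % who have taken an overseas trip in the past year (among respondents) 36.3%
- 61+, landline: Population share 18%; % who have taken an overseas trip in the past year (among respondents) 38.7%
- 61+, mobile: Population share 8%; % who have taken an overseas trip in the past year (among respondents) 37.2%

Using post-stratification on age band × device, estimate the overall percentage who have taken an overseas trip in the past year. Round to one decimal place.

Post-stratification weights by population share, not respondent share:
  18–39, landline: 0.24 × 49.8 = 11.952
  18–39, mobile: 0.15 × 45.6 = 6.84
  40–60, landline: 0.23 × 39.5 = 9.085
  40–60, mobile: 0.12 × 36.3 = 4.356
  61+, landline: 0.18 × 38.7 = 6.966
  61+, mobile: 0.08 × 37.2 = 2.976
Post-stratified estimate = 42.175 → 42.2%.

42.2%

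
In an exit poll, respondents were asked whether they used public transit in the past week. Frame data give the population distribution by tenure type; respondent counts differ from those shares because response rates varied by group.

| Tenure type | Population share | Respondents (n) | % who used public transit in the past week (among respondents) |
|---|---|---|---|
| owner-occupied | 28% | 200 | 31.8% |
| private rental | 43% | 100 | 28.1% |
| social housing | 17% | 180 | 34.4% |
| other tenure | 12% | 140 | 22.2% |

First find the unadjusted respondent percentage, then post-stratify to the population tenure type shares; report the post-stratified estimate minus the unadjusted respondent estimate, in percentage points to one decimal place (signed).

Unadjusted (pooled respondent) estimate weights by respondent counts:
  (200/620)×31.8 + (100/620)×28.1 + (180/620)×34.4 + (140/620)×22.2 = 29.7903%
Reweighting by population tenure type shares:
  0.28×31.8 + 0.43×28.1 + 0.17×34.4 + 0.12×22.2 = 29.499%
Difference = 29.499 − 29.7903 = -0.2913 pp.

-0.3 percentage points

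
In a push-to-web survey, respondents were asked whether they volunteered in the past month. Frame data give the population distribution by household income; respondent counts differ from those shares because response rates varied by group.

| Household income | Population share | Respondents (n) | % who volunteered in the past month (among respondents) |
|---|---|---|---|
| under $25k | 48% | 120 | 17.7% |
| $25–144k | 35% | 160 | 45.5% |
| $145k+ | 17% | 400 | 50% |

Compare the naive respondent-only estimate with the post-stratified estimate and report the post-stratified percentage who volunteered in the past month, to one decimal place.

32.9%

Unadjusted (pooled respondent) estimate weights by respondent counts:
  (120/680)×17.7 + (160/680)×45.5 + (400/680)×50 = 43.2412%
Post-stratified estimate weights by population shares:
  0.48×17.7 + 0.35×45.5 + 0.17×50 = 32.921%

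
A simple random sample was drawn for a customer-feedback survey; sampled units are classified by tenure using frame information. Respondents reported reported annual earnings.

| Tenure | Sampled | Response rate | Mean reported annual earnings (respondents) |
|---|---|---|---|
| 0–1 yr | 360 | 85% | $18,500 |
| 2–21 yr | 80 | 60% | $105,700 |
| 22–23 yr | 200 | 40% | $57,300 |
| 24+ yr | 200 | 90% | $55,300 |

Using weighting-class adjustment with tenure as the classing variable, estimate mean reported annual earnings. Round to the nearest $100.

Each respondent's weight = sampled/responded in their class; summing within a class gives n_sampled, so:
  0–1 yr: 360 × 18,500 = 6,660,000
  2–21 yr: 80 × 105,700 = 8,456,000
  22–23 yr: 200 × 57,300 = 11,460,000
  24+ yr: 200 × 55,300 = 11,060,000
Adjusted estimate = 37,636,000 / 840 = 44804.8 → $44,800.

$44,800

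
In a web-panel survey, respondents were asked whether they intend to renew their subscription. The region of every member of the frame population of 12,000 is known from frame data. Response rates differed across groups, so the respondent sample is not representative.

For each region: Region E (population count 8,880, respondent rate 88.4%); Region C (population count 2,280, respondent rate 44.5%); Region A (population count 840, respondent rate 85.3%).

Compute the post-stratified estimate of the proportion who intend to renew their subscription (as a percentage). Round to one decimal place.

Reweight to the known region distribution:
  Region E: (8,880/12,000) × 88.4 = 65.416
  Region C: (2,280/12,000) × 44.5 = 8.455
  Region A: (840/12,000) × 85.3 = 5.971
Post-stratified estimate = 79.842 → 79.8%.

79.8%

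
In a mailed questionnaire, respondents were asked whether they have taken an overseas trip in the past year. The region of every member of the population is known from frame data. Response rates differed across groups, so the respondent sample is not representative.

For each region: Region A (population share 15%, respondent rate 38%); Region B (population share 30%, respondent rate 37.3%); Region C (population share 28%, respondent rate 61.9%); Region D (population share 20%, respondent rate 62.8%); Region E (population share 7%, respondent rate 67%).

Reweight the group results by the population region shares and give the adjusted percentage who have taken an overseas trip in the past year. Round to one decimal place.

Each cell contributes population-share × respondent value:
  Region A: 0.15 × 38 = 5.7
  Region B: 0.3 × 37.3 = 11.19
  Region C: 0.28 × 61.9 = 17.332
  Region D: 0.2 × 62.8 = 12.56
  Region E: 0.07 × 67 = 4.69
Post-stratified estimate = 51.472 → 51.5%.

51.5%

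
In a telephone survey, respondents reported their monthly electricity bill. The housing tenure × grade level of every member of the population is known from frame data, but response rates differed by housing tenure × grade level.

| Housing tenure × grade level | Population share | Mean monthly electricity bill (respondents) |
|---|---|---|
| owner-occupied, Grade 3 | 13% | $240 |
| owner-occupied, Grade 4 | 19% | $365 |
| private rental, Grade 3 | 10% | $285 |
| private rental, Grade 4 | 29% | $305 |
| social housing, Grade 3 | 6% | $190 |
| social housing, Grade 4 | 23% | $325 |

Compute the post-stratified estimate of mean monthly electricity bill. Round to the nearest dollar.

$304

Weight each group's respondent value by its population share:
  owner-occupied, Grade 3: 0.13 × 240 = 31.2
  owner-occupied, Grade 4: 0.19 × 365 = 69.35
  private rental, Grade 3: 0.1 × 285 = 28.5
  private rental, Grade 4: 0.29 × 305 = 88.45
  social housing, Grade 3: 0.06 × 190 = 11.4
  social housing, Grade 4: 0.23 × 325 = 74.75
Post-stratified estimate = 303.65 → $304.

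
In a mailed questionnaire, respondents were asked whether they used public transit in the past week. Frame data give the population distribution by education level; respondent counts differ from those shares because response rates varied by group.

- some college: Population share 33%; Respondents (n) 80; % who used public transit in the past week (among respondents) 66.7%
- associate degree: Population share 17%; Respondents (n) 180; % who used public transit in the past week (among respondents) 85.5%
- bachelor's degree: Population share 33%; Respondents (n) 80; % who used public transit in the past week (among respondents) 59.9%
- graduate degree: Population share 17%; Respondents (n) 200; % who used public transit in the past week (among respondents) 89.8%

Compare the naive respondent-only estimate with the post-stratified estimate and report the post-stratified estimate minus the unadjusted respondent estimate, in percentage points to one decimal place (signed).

Unadjusted (pooled respondent) estimate weights by respondent counts:
  (80/540)×66.7 + (180/540)×85.5 + (80/540)×59.9 + (200/540)×89.8 = 80.5148%
Reweighting by population education level shares:
  0.33×66.7 + 0.17×85.5 + 0.33×59.9 + 0.17×89.8 = 71.579%
Difference = 71.579 − 80.5148 = -8.9358 pp.

-8.9 percentage points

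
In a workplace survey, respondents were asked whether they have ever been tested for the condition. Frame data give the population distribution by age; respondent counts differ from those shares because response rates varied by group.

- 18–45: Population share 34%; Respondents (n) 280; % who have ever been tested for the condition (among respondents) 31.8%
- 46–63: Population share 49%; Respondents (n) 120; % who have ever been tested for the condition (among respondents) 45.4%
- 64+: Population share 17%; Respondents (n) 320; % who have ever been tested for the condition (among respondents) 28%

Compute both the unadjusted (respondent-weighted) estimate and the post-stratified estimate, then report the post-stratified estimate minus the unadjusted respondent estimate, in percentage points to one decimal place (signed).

Naive respondent-only estimate (weights = respondent counts):
  (280/720)×31.8 + (120/720)×45.4 + (320/720)×28 = 32.3778%
Reweighting by population age shares:
  0.34×31.8 + 0.49×45.4 + 0.17×28 = 37.818%
Difference = 37.818 − 32.3778 = 5.4402 pp.

+5.4 percentage points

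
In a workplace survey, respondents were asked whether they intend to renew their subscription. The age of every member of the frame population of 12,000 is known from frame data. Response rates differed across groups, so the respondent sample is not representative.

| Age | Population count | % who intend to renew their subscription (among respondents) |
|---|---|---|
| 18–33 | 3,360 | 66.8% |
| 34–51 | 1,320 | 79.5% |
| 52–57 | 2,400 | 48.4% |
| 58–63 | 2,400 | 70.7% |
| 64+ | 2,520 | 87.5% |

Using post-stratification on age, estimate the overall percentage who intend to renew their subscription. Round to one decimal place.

Weight each group's respondent value by its population share:
  18–33: (3,360/12,000) × 66.8 = 18.704
  34–51: (1,320/12,000) × 79.5 = 8.745
  52–57: (2,400/12,000) × 48.4 = 9.68
  58–63: (2,400/12,000) × 70.7 = 14.14
  64+: (2,520/12,000) × 87.5 = 18.375
Post-stratified estimate = 69.644 → 69.6%.

69.6%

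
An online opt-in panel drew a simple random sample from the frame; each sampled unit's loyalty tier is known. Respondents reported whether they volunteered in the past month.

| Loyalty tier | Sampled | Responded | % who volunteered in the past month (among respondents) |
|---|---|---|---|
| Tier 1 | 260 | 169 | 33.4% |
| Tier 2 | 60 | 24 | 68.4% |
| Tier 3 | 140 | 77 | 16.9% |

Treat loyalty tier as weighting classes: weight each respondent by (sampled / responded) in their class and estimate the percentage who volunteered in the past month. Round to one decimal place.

Response rates by class: Tier 1 169/260 = 65%, Tier 2 24/60 = 40%, Tier 3 77/140 = 55%.
With weight = n_sampled/n_responded per class, the weighted class total is n_sampled:
  Tier 1: 260 × 33.4 = 8684
  Tier 2: 60 × 68.4 = 4104
  Tier 3: 140 × 16.9 = 2366
Adjusted estimate = 15,154 / 460 = 32.9435 → 32.9%.

32.9%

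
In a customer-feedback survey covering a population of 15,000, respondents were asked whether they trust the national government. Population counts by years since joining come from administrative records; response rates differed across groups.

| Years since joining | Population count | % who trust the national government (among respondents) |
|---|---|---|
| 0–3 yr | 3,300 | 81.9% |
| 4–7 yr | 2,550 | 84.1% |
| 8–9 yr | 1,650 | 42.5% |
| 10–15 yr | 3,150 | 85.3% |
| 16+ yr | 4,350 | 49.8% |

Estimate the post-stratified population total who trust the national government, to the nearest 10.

10,400

Estimated count per cell = population count × respondent percentage:
  0–3 yr: 3,300 × 81.9% = 2702.7
  4–7 yr: 2,550 × 84.1% = 2144.55
  8–9 yr: 1,650 × 42.5% = 701.25
  10–15 yr: 3,150 × 85.3% = 2686.95
  16+ yr: 4,350 × 49.8% = 2166.3
Estimated total = 10401.8 → 10,400.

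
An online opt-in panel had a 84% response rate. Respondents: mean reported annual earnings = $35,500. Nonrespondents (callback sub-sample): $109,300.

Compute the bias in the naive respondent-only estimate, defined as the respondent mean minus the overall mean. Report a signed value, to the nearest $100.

-$11,800

Nonresponse fraction = 1 − 0.84 = 0.16.
Bias = (nonresponse fraction) × (respondent mean − nonrespondent mean)
     = 0.16 × (35,500 − 109,300) = 0.16 × -73,800 = -11,808.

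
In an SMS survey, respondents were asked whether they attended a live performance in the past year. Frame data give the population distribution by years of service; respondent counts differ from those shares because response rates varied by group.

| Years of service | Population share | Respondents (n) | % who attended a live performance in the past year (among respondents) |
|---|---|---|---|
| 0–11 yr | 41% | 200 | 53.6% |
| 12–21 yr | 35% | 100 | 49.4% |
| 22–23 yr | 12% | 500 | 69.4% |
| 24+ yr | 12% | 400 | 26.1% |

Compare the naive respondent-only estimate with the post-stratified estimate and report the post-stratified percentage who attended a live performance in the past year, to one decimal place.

50.7%

Naive respondent-only estimate (weights = respondent counts):
  (200/1200)×53.6 + (100/1200)×49.4 + (500/1200)×69.4 + (400/1200)×26.1 = 50.6667%
Reweighting by population years of service shares:
  0.41×53.6 + 0.35×49.4 + 0.12×69.4 + 0.12×26.1 = 50.726%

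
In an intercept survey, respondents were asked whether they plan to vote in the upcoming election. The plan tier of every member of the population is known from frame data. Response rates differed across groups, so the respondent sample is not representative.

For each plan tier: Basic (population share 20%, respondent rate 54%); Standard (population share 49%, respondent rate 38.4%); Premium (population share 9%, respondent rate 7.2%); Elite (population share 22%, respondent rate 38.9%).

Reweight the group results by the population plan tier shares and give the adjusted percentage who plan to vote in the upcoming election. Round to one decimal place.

38.8%

Each cell contributes population-share × respondent value:
  Basic: 0.2 × 54 = 10.8
  Standard: 0.49 × 38.4 = 18.816
  Premium: 0.09 × 7.2 = 0.648
  Elite: 0.22 × 38.9 = 8.558
Post-stratified estimate = 38.822 → 38.8%.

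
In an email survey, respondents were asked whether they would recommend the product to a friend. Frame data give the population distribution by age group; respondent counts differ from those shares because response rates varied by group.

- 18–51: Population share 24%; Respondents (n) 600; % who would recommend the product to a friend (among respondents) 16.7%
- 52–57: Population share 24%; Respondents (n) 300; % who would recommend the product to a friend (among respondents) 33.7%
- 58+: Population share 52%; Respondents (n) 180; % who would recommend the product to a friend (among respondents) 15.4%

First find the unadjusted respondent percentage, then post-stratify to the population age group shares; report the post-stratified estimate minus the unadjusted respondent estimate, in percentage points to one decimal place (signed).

Unadjusted (pooled respondent) estimate weights by respondent counts:
  (600/1080)×16.7 + (300/1080)×33.7 + (180/1080)×15.4 = 21.2056%
Post-stratifying to population shares instead:
  0.24×16.7 + 0.24×33.7 + 0.52×15.4 = 20.104%
Difference = 20.104 − 21.2056 = -1.1016 pp.

-1.1 percentage points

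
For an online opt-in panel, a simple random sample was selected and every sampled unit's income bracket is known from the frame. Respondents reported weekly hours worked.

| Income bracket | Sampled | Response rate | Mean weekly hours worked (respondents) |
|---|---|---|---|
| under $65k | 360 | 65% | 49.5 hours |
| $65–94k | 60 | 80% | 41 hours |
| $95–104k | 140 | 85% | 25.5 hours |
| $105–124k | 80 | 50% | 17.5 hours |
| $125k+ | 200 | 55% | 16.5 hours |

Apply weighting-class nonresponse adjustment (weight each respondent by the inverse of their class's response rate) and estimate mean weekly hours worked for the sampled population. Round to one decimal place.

34.0

With weight = n_sampled/n_responded per class, the weighted class total is n_sampled:
  under $65k: 360 × 49.5 = 17,820
  $65–94k: 60 × 41 = 2460
  $95–104k: 140 × 25.5 = 3570
  $105–124k: 80 × 17.5 = 1400
  $125k+: 200 × 16.5 = 3300
Adjusted estimate = 28,550 / 840 = 33.9881 → 34.0.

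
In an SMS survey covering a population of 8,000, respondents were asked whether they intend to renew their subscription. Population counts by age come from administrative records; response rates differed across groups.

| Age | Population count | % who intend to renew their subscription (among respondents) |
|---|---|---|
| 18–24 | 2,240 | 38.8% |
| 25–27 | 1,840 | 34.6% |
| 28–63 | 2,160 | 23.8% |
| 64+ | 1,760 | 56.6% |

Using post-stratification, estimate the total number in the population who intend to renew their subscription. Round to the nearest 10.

Each cell contributes its population count × the respondent rate:
  18–24: 2,240 × 38.8% = 869.12
  25–27: 1,840 × 34.6% = 636.64
  28–63: 2,160 × 23.8% = 514.08
  64+: 1,760 × 56.6% = 996.16
Estimated total = 3016 → 3,020.

3,020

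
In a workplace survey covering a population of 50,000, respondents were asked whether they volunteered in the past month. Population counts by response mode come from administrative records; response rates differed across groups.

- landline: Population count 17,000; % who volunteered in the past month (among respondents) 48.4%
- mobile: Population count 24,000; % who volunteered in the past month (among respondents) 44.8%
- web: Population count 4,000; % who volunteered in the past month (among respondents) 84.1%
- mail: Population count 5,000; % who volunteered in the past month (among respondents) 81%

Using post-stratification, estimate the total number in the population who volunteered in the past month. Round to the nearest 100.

Each cell contributes its population count × the respondent rate:
  landline: 17,000 × 48.4% = 8228
  mobile: 24,000 × 44.8% = 10,752
  web: 4,000 × 84.1% = 3364
  mail: 5,000 × 81% = 4050
Estimated total = 26,394 → 26,400.

26,400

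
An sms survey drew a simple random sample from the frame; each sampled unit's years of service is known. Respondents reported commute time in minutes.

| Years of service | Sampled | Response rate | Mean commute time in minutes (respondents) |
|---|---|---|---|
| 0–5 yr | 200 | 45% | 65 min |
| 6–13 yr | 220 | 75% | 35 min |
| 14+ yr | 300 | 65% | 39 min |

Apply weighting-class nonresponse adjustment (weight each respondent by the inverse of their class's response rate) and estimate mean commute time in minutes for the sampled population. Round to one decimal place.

Each respondent's weight = sampled/responded in their class; summing within a class gives n_sampled, so:
  0–5 yr: 200 × 65 = 13,000
  6–13 yr: 220 × 35 = 7700
  14+ yr: 300 × 39 = 11,700
Adjusted estimate = 32,400 / 720 = 45 → 45.0.

45.0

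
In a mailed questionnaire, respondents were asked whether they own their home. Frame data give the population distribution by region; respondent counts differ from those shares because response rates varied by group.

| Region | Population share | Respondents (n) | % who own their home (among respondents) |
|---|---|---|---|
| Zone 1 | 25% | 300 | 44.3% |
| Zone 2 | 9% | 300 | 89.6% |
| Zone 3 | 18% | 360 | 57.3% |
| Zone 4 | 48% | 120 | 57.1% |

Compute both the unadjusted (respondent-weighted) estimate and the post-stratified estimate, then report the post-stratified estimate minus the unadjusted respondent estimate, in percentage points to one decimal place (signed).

Without adjustment, the pooled respondent share is:
  (300/1080)×44.3 + (300/1080)×89.6 + (360/1080)×57.3 + (120/1080)×57.1 = 62.6389%
Reweighting by population region shares:
  0.25×44.3 + 0.09×89.6 + 0.18×57.3 + 0.48×57.1 = 56.861%
Difference = 56.861 − 62.6389 = -5.7779 pp.

-5.8 percentage points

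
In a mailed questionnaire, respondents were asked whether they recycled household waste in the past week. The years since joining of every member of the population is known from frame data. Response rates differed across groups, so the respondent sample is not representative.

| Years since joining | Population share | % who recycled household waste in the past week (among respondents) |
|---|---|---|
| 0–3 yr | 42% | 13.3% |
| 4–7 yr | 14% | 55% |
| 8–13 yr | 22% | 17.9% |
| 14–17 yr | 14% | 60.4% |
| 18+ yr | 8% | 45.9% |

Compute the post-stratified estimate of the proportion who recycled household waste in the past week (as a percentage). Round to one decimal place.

Reweight to the known years since joining distribution:
  0–3 yr: 0.42 × 13.3 = 5.586
  4–7 yr: 0.14 × 55 = 7.7
  8–13 yr: 0.22 × 17.9 = 3.938
  14–17 yr: 0.14 × 60.4 = 8.456
  18+ yr: 0.08 × 45.9 = 3.672
Post-stratified estimate = 29.352 → 29.4%.

29.4%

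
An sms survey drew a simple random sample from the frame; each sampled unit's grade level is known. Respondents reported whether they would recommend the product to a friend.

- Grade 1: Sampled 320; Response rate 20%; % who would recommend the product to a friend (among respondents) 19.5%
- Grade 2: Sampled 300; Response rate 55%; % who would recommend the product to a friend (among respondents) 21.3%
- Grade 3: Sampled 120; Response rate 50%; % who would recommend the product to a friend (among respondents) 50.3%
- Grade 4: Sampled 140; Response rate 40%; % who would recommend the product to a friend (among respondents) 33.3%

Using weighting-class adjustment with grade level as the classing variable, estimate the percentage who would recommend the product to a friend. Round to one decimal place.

26.5%

Inverse-response-rate weighting restores each class to its sampled count, so class totals weight by n_sampled:
  Grade 1: 320 × 19.5 = 6240
  Grade 2: 300 × 21.3 = 6390
  Grade 3: 120 × 50.3 = 6036
  Grade 4: 140 × 33.3 = 4662
Adjusted estimate = 23,328 / 880 = 26.5091 → 26.5%.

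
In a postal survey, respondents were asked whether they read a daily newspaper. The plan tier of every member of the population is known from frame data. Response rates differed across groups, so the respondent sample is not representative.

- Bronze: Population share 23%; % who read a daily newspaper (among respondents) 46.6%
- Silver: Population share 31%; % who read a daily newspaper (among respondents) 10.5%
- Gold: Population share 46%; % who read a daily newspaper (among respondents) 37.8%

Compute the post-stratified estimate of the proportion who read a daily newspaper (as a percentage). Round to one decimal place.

31.4%

Post-stratification weights by population share, not respondent share:
  Bronze: 0.23 × 46.6 = 10.718
  Silver: 0.31 × 10.5 = 3.255
  Gold: 0.46 × 37.8 = 17.388
Post-stratified estimate = 31.361 → 31.4%.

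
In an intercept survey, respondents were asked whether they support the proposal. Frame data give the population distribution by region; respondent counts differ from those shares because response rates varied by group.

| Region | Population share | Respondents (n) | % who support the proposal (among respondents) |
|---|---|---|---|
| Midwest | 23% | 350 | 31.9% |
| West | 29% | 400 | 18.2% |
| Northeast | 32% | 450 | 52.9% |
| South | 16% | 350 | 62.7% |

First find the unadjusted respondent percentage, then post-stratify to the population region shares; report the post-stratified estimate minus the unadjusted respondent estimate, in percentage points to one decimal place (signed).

-1.8 percentage points

Without adjustment, the pooled respondent share is:
  (350/1550)×31.9 + (400/1550)×18.2 + (450/1550)×52.9 + (350/1550)×62.7 = 41.4161%
Reweighting by population region shares:
  0.23×31.9 + 0.29×18.2 + 0.32×52.9 + 0.16×62.7 = 39.575%
Difference = 39.575 − 41.4161 = -1.8411 pp.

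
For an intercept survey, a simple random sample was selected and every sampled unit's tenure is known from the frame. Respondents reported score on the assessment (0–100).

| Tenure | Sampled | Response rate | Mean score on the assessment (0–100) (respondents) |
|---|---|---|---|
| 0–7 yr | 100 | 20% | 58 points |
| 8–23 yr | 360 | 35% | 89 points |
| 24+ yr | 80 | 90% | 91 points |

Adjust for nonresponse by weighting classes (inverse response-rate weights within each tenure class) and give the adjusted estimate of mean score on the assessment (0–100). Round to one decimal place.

With weight = n_sampled/n_responded per class, the weighted class total is n_sampled:
  0–7 yr: 100 × 58 = 5800
  8–23 yr: 360 × 89 = 32,040
  24+ yr: 80 × 91 = 7280
Adjusted estimate = 45,120 / 540 = 83.5556 → 83.6.

83.6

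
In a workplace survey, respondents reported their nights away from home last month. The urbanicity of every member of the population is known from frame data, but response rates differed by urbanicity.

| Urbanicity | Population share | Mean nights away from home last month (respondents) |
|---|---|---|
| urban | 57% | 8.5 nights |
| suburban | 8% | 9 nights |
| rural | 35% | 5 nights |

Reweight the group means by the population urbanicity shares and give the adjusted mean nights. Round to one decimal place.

7.3

Each cell contributes population-share × respondent value:
  urban: 0.57 × 8.5 = 4.845
  suburban: 0.08 × 9 = 0.72
  rural: 0.35 × 5 = 1.75
Post-stratified estimate = 7.315 → 7.3.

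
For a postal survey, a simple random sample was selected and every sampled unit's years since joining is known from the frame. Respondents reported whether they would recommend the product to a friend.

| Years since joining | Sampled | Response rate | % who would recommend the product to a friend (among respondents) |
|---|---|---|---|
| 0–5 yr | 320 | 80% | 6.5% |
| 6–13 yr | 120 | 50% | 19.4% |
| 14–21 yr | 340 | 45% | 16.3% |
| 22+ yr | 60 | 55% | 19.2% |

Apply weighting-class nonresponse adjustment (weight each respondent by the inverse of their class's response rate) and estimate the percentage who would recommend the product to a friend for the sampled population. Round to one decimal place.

13.2%

With weight = n_sampled/n_responded per class, the weighted class total is n_sampled:
  0–5 yr: 320 × 6.5 = 2080
  6–13 yr: 120 × 19.4 = 2328
  14–21 yr: 340 × 16.3 = 5542
  22+ yr: 60 × 19.2 = 1152
Adjusted estimate = 11,102 / 840 = 13.2167 → 13.2%.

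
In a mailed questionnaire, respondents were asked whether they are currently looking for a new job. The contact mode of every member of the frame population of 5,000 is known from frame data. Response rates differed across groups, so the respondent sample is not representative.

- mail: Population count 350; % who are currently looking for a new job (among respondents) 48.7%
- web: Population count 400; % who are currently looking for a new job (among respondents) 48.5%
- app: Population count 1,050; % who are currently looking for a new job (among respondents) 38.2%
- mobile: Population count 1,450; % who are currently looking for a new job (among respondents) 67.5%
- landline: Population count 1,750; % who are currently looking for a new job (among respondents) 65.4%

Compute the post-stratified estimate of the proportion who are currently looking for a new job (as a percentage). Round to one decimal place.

57.8%

Each cell contributes population-share × respondent value:
  mail: (350/5,000) × 48.7 = 3.409
  web: (400/5,000) × 48.5 = 3.88
  app: (1,050/5,000) × 38.2 = 8.022
  mobile: (1,450/5,000) × 67.5 = 19.575
  landline: (1,750/5,000) × 65.4 = 22.89
Post-stratified estimate = 57.776 → 57.8%.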